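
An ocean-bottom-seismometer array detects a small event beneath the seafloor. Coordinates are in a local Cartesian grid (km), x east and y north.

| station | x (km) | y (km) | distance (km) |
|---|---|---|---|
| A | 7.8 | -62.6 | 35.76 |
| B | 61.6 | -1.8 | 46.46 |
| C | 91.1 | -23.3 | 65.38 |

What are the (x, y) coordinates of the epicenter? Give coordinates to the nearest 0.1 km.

x ≈ 26.3 km, y ≈ -32.0 km

Circle about each station: (x − 7.8)² + (y + 62.6)² = 35.76²; (x − 61.6)² + (y + 1.8)² = 46.46²; (x − 91.1)² + (y + 23.3)² = 65.38².
Subtracting pairs of circle equations eliminates x²+y² and gives linear equations (the radical axes):
107.6 x + 121.6 y = -1061.55
166.6 x + 78.6 y = 1866.73
Solving the 2×2 system: x ≈ 26.3, y ≈ -32.0 km.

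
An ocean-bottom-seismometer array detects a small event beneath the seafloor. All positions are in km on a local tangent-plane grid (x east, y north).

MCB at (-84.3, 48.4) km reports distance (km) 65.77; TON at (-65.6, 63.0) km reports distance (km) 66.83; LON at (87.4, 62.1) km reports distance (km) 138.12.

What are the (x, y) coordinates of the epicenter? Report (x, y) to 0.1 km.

(-37.2, 2.5)

Circle about each station: (x + 84.3)² + (y − 48.4)² = 65.77²; (x + 65.6)² + (y − 63.0)² = 66.83²; (x − 87.4)² + (y − 62.1)² = 138.12².
Subtracting the MCB equation from the TON and LON equations removes the quadratic terms:
37.4 x + 29.2 y = -1317.25
343.4 x + 27.4 y = -12705.32
Solving the 2×2 system: x ≈ -37.2, y ≈ 2.5 km.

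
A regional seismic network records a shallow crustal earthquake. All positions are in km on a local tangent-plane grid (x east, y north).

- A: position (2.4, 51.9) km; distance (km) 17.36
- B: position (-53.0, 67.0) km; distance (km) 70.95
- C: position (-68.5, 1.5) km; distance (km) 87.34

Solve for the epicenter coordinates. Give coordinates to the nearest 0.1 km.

Circle about each station: (x − 2.4)² + (y − 51.9)² = 17.36²; (x + 53.0)² + (y − 67.0)² = 70.95²; (x + 68.5)² + (y − 1.5)² = 87.34².
Subtracting the A equation from the B and C equations removes the quadratic terms:
-110.8 x + 30.2 y = -133.90
-141.8 x − 100.8 y = -5331.78
Solving the 2×2 system: x ≈ 11.3, y ≈ 37.0 km.

x ≈ 11.3 km, y ≈ 37.0 km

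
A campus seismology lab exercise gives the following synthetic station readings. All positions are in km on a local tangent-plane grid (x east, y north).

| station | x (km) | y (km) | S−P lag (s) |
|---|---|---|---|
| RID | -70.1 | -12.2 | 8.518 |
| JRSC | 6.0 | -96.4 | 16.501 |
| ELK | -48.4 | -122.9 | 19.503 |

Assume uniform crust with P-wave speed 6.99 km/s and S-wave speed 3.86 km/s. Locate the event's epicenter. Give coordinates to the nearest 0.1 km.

x ≈ -21.8 km, y ≈ 43.1 km

Distance from S−P lag: d = Δt · v_P v_S / (v_P − v_S) = Δt · (6.99·3.86)/(6.99−3.86) ≈ 8.6203·Δt.
So d_RID = 73.43, d_JRSC = 142.24, d_ELK = 168.12 km.
Circle about each station: (x + 70.1)² + (y + 12.2)² = 73.43²; (x − 6.0)² + (y + 96.4)² = 142.24²; (x + 48.4)² + (y + 122.9)² = 168.12².
Subtracting the RID equation from the JRSC and ELK equations removes the quadratic terms:
152.2 x − 168.4 y = -10574.14
43.4 x − 221.4 y = -10488.25
Solving the 2×2 system: x ≈ -21.8, y ≈ 43.1 km.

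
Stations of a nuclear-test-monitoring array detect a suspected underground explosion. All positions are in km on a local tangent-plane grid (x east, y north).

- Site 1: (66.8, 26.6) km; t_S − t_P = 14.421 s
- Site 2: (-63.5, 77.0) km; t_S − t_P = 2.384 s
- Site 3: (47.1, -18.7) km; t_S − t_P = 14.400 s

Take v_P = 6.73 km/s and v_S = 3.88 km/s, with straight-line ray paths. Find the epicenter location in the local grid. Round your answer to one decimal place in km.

(-62.2, 55.2)

Distance from S−P lag: d = Δt · v_P v_S / (v_P − v_S) = Δt · (6.73·3.88)/(6.73−3.88) ≈ 9.1622·Δt.
So d_Site 1 = 132.13, d_Site 2 = 21.84, d_Site 3 = 131.94 km.
Circle about each station: (x − 66.8)² + (y − 26.6)² = 132.13²; (x + 63.5)² + (y − 77.0)² = 21.84²; (x − 47.1)² + (y + 18.7)² = 131.94².
Subtracting the Site 1 equation from the Site 2 and Site 3 equations removes the quadratic terms:
-260.6 x + 100.8 y = 21772.80
-39.4 x − 90.6 y = -2551.53
Solving the 2×2 system: x ≈ -62.2, y ≈ 55.2 km.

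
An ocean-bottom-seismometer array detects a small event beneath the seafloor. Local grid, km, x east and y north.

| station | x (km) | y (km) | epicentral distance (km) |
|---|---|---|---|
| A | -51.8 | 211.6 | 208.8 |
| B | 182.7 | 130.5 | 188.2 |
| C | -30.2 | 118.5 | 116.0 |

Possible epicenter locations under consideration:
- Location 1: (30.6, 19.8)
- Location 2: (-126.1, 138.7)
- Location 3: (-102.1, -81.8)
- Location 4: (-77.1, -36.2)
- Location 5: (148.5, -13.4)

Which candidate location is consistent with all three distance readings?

Location 1

For each candidate, compare |candidate − station| to the reported distance:
Location 1: residuals A 0.0, B 0.1, C 0.1 → max 0.1 km
Location 2: residuals A 104.7, B 120.7, C 18.0 → max 120.7 km
Location 3: residuals A 88.9, B 167.0, C 96.8 → max 167.0 km
Location 4: residuals A 40.3, B 120.5, C 45.7 → max 120.5 km
Location 5: residuals A 92.4, B 40.3, C 106.1 → max 106.1 km
Only Location 1 has all residuals ≈ 0.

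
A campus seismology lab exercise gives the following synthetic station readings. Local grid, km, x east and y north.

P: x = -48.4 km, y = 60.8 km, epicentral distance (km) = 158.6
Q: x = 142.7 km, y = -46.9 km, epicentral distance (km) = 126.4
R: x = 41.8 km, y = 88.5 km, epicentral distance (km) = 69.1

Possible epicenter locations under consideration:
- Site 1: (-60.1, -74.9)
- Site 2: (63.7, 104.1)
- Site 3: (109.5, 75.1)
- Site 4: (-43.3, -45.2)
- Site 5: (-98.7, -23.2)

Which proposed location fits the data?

For each candidate, compare |candidate − station| to the reported distance:
Site 1: residuals P 22.4, Q 78.3, R 123.5 → max 123.5 km
Site 2: residuals P 38.4, Q 44.0, R 42.2 → max 44.0 km
Site 3: residuals P 0.1, Q 0.0, R 0.1 → max 0.1 km
Site 4: residuals P 52.5, Q 59.6, R 89.4 → max 89.4 km
Site 5: residuals P 60.7, Q 116.2, R 110.4 → max 116.2 km
Only Site 3 has all residuals ≈ 0.

Site 3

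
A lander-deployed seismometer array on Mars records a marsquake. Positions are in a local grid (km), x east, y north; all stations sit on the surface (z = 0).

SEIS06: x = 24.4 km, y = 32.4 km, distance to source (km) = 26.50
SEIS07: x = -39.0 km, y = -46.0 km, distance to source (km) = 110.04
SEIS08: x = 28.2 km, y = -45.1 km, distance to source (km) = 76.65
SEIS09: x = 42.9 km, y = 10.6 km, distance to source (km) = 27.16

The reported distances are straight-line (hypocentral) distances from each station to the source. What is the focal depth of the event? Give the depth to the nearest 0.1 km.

20.9 km

Each station gives a sphere (x−x_i)² + (y−y_i)² + z² = d_i² (stations at z=0).
Subtracting the SEIS06 sphere from SEIS07 and SEIS08: z² cancels, leaving linear equations in x and y:
-126.8 x − 156.8 y = -9414.67
7.6 x − 155.0 y = -3988.84
Solving: x ≈ 40.000, y ≈ 27.696 km (keep extra digits for the depth step; rounded: 40.0, 27.7).
Then from the SEIS06 sphere: z² = 26.50² − (x − 24.4)² − (y − 32.4)² with x = 40.000, y = 27.696, so z ≈ 20.899 ≈ 20.9 km.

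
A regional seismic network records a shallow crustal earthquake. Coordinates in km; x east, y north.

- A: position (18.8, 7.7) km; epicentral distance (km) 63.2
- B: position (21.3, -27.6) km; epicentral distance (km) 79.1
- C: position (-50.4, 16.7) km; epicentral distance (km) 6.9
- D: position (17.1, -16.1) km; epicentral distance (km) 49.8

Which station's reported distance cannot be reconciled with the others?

D

Solve using three stations at a time. Using A, B, C (subtract circle equations pairwise → linear system) gives (x, y) ≈ (-43.6, 17.6).
Distances from that point to each station vs reported:
  A: calculated 63.2 vs reported 63.2 → residual 0.0 km
  B: calculated 79.1 vs reported 79.1 → residual 0.0 km
  C: calculated 6.8 vs reported 6.9 → residual 0.1 km
  D: calculated 69.4 vs reported 49.8 → residual 19.6 km
A, B, C are mutually consistent (residuals ≈ 0); D is off by 19.6 km.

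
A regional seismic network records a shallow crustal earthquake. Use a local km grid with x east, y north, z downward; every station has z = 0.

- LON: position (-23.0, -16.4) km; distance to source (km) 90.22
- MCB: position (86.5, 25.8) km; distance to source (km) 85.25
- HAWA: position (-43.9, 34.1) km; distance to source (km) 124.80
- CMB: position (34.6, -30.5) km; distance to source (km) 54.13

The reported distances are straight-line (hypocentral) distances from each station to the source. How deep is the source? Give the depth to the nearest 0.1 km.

Each station gives a sphere (x−x_i)² + (y−y_i)² + z² = d_i² (stations at z=0).
Subtracting the LON sphere from MCB and HAWA: z² cancels, leaving linear equations in x and y:
219.0 x + 84.4 y = 8222.02
-41.8 x + 101.0 y = -5143.33
Solving: x ≈ 49.305, y ≈ -30.519 km (keep extra digits for the depth step; rounded: 49.3, -30.5).
Then from the LON sphere: z² = 90.22² − (x + 23.0)² − (y + 16.4)² with x = 49.305, y = -30.519, so z ≈ 52.080 ≈ 52.1 km.

depth ≈ 52.1 km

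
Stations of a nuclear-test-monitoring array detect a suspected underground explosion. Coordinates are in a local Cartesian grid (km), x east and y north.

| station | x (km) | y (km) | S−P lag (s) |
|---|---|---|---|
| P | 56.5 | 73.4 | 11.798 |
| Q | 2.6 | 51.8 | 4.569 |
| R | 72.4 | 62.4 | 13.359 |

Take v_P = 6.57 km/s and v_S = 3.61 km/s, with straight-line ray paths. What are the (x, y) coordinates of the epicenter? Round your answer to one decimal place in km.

Distance from S−P lag: d = Δt · v_P v_S / (v_P − v_S) = Δt · (6.57·3.61)/(6.57−3.61) ≈ 8.0127·Δt.
So d_P = 94.53, d_Q = 36.61, d_R = 107.04 km.
Circle about each station: (x − 56.5)² + (y − 73.4)² = 94.53²; (x − 2.6)² + (y − 51.8)² = 36.61²; (x − 72.4)² + (y − 62.4)² = 107.04².
Subtracting pairs of circle equations eliminates x²+y² and gives linear equations (the radical axes):
-107.8 x − 43.2 y = 1705.82
31.8 x − 22.0 y = -1965.93
Solving the 2×2 system: x ≈ -32.7, y ≈ 42.1 km.

x ≈ -32.7 km, y ≈ 42.1 km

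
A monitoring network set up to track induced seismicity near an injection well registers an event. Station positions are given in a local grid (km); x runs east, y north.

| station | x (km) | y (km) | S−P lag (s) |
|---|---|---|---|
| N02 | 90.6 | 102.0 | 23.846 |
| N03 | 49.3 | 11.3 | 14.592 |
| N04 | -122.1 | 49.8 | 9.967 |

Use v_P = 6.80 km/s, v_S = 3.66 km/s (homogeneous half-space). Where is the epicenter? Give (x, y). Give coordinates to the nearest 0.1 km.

(-65.2, -5.0)

Distance from S−P lag: d = Δt · v_P v_S / (v_P − v_S) = Δt · (6.80·3.66)/(6.80−3.66) ≈ 7.9261·Δt.
So d_N02 = 189.01, d_N03 = 115.66, d_N04 = 79.00 km.
Circle about each station: (x − 90.6)² + (y − 102.0)² = 189.01²; (x − 49.3)² + (y − 11.3)² = 115.66²; (x + 122.1)² + (y − 49.8)² = 79.00².
Subtracting pairs of circle equations eliminates x²+y² and gives linear equations (the radical axes):
-82.6 x − 181.4 y = 6293.36
-425.4 x − 104.4 y = 28259.87
Solving the 2×2 system: x ≈ -65.2, y ≈ -5.0 km.
Check against N02 (with the unrounded x, y): √((x − 90.6)²+(y − 102.0)²) = 189.01 ≈ 189.01 km. ✓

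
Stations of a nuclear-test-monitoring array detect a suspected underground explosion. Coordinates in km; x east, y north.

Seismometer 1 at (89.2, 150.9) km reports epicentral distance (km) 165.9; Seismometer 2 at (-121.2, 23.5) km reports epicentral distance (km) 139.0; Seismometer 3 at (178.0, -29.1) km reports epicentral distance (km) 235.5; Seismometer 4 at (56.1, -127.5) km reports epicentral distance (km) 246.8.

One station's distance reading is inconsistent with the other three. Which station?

Seismometer 1

Solve using three stations at a time. Using Seismometer 2, Seismometer 3, Seismometer 4 (subtract circle equations pairwise → linear system) gives (x, y) ≈ (-12.2, 109.6).
Distances from that point to each station vs reported:
  Seismometer 1: calculated 109.5 vs reported 165.9 → residual 56.4 km
  Seismometer 2: calculated 138.8 vs reported 139.0 → residual 0.2 km
  Seismometer 3: calculated 235.4 vs reported 235.5 → residual 0.1 km
  Seismometer 4: calculated 246.7 vs reported 246.8 → residual 0.1 km
Seismometer 2, Seismometer 3, Seismometer 4 are mutually consistent (residuals ≈ 0); Seismometer 1 is off by 56.4 km.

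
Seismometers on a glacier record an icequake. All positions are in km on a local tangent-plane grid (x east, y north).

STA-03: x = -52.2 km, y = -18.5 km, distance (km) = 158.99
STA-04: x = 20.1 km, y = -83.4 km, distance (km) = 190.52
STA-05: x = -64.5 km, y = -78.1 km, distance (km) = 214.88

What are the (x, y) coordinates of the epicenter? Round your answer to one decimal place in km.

x ≈ 47.8 km, y ≈ 105.1 km

Circle about each station: (x + 52.2)² + (y + 18.5)² = 158.99²; (x − 20.1)² + (y + 83.4)² = 190.52²; (x + 64.5)² + (y + 78.1)² = 214.88².
Subtracting pairs of circle equations eliminates x²+y² and gives linear equations (the radical axes):
144.6 x − 129.8 y = -6727.57
-24.6 x − 119.2 y = -13702.82
Solving the 2×2 system: x ≈ 47.8, y ≈ 105.1 km.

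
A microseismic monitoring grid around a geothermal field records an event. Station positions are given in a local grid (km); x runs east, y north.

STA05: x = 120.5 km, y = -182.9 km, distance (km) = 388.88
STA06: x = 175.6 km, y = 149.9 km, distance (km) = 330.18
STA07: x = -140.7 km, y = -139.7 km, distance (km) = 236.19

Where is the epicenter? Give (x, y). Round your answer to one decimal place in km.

-150.2 km east, 96.3 km north

Circle about each station: (x − 120.5)² + (y + 182.9)² = 388.88²; (x − 175.6)² + (y − 149.9)² = 330.18²; (x + 140.7)² + (y + 139.7)² = 236.19².
Subtracting pairs of circle equations eliminates x²+y² and gives linear equations (the radical axes):
110.2 x + 665.6 y = 47541.53
-522.4 x + 86.4 y = 86781.86
Solving the 2×2 system: x ≈ -150.2, y ≈ 96.3 km.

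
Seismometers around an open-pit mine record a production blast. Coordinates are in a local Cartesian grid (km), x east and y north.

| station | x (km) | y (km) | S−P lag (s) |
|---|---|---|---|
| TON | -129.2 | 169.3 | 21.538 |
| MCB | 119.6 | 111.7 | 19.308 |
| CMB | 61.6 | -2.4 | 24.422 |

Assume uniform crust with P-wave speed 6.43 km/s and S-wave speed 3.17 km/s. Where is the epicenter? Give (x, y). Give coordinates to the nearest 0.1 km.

Distance from S−P lag: d = Δt · v_P v_S / (v_P − v_S) = Δt · (6.43·3.17)/(6.43−3.17) ≈ 6.2525·Δt.
So d_TON = 134.67, d_MCB = 120.72, d_CMB = 152.70 km.
Circle about each station: (x + 129.2)² + (y − 169.3)² = 134.67²; (x − 119.6)² + (y − 111.7)² = 120.72²; (x − 61.6)² + (y + 2.4)² = 152.70².
Subtracting the TON equation from the MCB and CMB equations removes the quadratic terms:
497.6 x − 115.2 y = -15011.39
381.6 x − 343.4 y = -46736.09
Solving the 2×2 system: x ≈ 1.8, y ≈ 138.1 km.
Check against TON (with the unrounded x, y): √((x + 129.2)²+(y − 169.3)²) = 134.67 ≈ 134.67 km. ✓

1.8 km east, 138.1 km north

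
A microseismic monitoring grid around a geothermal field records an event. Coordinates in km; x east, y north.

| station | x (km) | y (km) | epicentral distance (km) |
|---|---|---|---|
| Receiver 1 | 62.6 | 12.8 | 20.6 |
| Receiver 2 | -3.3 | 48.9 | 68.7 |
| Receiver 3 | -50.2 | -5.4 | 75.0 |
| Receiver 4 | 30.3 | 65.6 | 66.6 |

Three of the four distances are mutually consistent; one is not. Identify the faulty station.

Solve using three stations at a time. Using Receiver 1, Receiver 2, Receiver 4 (subtract circle equations pairwise → linear system) gives (x, y) ≈ (45.8, 0.8).
Distances from that point to each station vs reported:
  Receiver 1: calculated 20.7 vs reported 20.6 → residual 0.1 km
  Receiver 2: calculated 68.7 vs reported 68.7 → residual 0.0 km
  Receiver 3: calculated 96.2 vs reported 75.0 → residual 21.2 km
  Receiver 4: calculated 66.6 vs reported 66.6 → residual 0.0 km
Receiver 1, Receiver 2, Receiver 4 are mutually consistent (residuals ≈ 0); Receiver 3 is off by 21.2 km.

Receiver 3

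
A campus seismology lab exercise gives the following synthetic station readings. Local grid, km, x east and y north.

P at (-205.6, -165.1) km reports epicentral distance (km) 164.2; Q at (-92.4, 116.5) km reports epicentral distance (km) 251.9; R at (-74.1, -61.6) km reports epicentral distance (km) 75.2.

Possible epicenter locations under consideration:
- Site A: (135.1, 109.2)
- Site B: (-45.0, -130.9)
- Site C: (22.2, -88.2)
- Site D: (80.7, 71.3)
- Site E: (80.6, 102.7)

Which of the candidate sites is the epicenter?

For each candidate, compare |candidate − station| to the reported distance:
Site A: residuals P 273.2, Q 24.3, R 194.9 → max 273.2 km
Site B: residuals P 0.0, Q 0.0, R 0.0 → max 0.0 km
Site C: residuals P 76.2, Q 17.3, R 24.7 → max 76.2 km
Site D: residuals P 207.1, Q 73.0, R 128.8 → max 207.1 km
Site E: residuals P 227.8, Q 78.4, R 150.5 → max 227.8 km
Only Site B has all residuals ≈ 0.

Site B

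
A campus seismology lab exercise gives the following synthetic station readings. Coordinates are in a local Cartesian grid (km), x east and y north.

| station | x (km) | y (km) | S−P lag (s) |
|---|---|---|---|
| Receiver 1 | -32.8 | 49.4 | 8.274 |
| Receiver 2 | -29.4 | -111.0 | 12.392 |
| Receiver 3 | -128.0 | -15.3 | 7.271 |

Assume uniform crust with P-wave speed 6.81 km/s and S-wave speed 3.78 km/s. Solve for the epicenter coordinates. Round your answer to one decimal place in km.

(-66.3, -12.4)

Distance from S−P lag: d = Δt · v_P v_S / (v_P − v_S) = Δt · (6.81·3.78)/(6.81−3.78) ≈ 8.4956·Δt.
So d_Receiver 1 = 70.29, d_Receiver 2 = 105.28, d_Receiver 3 = 61.77 km.
Circle about each station: (x + 32.8)² + (y − 49.4)² = 70.29²; (x + 29.4)² + (y + 111.0)² = 105.28²; (x + 128.0)² + (y + 15.3)² = 61.77².
Subtracting the Receiver 1 equation from the Receiver 2 and Receiver 3 equations removes the quadratic terms:
6.8 x − 320.8 y = 3525.97
-190.4 x − 129.4 y = 14227.04
Solving the 2×2 system: x ≈ -66.3, y ≈ -12.4 km.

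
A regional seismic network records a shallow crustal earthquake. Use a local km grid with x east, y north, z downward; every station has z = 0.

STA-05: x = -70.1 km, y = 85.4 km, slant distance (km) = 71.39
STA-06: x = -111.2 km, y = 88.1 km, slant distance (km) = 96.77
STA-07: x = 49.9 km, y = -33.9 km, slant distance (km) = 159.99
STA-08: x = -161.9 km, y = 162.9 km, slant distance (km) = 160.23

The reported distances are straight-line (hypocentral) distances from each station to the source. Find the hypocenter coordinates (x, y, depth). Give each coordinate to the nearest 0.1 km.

Each station gives a sphere (x−x_i)² + (y−y_i)² + z² = d_i² (stations at z=0).
Subtracting the STA-05 sphere from STA-06 and STA-07: z² cancels, leaving linear equations in x and y:
-82.2 x + 5.4 y = 3651.98
240.0 x − 238.6 y = -29068.22
Solving: x ≈ -39.002, y ≈ 82.598 km (keep extra digits for the depth step; rounded: -39.0, 82.6).
Then from the STA-05 sphere: z² = 71.39² − (x + 70.1)² − (y − 85.4)² with x = -39.002, y = 82.598, so z ≈ 64.200 ≈ 64.2 km.

x ≈ -39.0 km, y ≈ 82.6 km, depth ≈ 64.2 km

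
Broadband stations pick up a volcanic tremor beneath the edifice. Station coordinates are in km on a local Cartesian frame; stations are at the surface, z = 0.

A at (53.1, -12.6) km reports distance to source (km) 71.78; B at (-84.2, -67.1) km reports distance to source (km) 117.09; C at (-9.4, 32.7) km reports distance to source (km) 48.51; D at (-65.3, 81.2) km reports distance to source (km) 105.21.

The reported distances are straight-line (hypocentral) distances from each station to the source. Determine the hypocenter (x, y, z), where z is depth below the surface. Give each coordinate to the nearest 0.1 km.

Each station gives a sphere (x−x_i)² + (y−y_i)² + z² = d_i² (stations at z=0).
Subtracting the A sphere from B and C: z² cancels, leaving linear equations in x and y:
-274.6 x − 109.0 y = 55.98
-125.0 x + 90.6 y = 978.43
Solving: x ≈ -2.902, y ≈ 6.796 km (keep extra digits for the depth step; rounded: -2.9, 6.8).
Then from the A sphere: z² = 71.78² − (x − 53.1)² − (y + 12.6)² with x = -2.902, y = 6.796, so z ≈ 40.496 ≈ 40.5 km.

x ≈ -2.9 km, y ≈ 6.8 km, depth ≈ 40.5 km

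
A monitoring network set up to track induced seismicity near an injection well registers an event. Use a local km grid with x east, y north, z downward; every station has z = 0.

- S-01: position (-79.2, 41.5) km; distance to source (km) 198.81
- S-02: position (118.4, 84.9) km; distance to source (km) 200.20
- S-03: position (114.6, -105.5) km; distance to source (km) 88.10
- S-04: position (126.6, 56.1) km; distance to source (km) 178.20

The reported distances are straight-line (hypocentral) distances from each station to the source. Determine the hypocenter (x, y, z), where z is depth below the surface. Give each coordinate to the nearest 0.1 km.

(52.7, -93.9, 61.6)

Each station gives a sphere (x−x_i)² + (y−y_i)² + z² = d_i² (stations at z=0).
Subtracting the S-01 sphere from S-02 and S-03: z² cancels, leaving linear equations in x and y:
395.2 x + 86.8 y = 12677.06
387.6 x − 294.0 y = 48032.33
Solving: x ≈ 52.701, y ≈ -93.897 km (keep extra digits for the depth step; rounded: 52.7, -93.9).
Then from the S-01 sphere: z² = 198.81² − (x + 79.2)² − (y − 41.5)² with x = 52.701, y = -93.897, so z ≈ 61.605 ≈ 61.6 km.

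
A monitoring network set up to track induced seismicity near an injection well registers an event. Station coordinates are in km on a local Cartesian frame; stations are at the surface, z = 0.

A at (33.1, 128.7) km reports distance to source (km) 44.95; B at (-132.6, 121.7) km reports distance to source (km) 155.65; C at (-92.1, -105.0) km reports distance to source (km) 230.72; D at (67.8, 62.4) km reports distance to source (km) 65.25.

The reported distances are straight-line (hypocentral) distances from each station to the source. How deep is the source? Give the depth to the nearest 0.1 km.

Each station gives a sphere (x−x_i)² + (y−y_i)² + z² = d_i² (stations at z=0).
Subtracting the A sphere from B and C: z² cancels, leaving linear equations in x and y:
-331.4 x − 14.0 y = -7472.07
-250.4 x − 467.4 y = -49363.11
Solving: x ≈ 18.504, y ≈ 95.699 km (keep extra digits for the depth step; rounded: 18.5, 95.7).
Then from the A sphere: z² = 44.95² − (x − 33.1)² − (y − 128.7)² with x = 18.504, y = 95.699, so z ≈ 26.803 ≈ 26.8 km.

depth ≈ 26.8 km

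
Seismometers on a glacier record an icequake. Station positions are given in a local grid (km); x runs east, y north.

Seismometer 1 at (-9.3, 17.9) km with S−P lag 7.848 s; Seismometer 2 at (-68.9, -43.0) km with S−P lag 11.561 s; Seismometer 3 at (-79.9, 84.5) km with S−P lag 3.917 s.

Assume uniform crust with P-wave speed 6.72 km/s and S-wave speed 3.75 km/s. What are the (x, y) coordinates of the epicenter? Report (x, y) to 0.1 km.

(-64.6, 55.0)

Distance from S−P lag: d = Δt · v_P v_S / (v_P − v_S) = Δt · (6.72·3.75)/(6.72−3.75) ≈ 8.4848·Δt.
So d_Seismometer 1 = 66.59, d_Seismometer 2 = 98.09, d_Seismometer 3 = 33.24 km.
Circle about each station: (x + 9.3)² + (y − 17.9)² = 66.59²; (x + 68.9)² + (y + 43.0)² = 98.09²; (x + 79.9)² + (y − 84.5)² = 33.24².
Subtracting pairs of circle equations eliminates x²+y² and gives linear equations (the radical axes):
-119.2 x − 121.8 y = 1001.89
-141.2 x + 133.2 y = 16446.69
Solving the 2×2 system: x ≈ -64.6, y ≈ 55.0 km.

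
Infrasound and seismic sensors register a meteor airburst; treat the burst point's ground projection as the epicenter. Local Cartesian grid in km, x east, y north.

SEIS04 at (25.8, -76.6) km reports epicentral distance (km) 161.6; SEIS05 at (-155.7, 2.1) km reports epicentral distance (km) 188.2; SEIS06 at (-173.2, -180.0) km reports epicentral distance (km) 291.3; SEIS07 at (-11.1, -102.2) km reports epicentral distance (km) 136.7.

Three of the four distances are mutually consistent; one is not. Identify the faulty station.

Solve using three stations at a time. Using SEIS05, SEIS06, SEIS07 (subtract circle equations pairwise → linear system) gives (x, y) ≈ (30.8, 28.0).
Distances from that point to each station vs reported:
  SEIS04: calculated 104.7 vs reported 161.6 → residual 56.9 km
  SEIS05: calculated 188.3 vs reported 188.2 → residual 0.1 km
  SEIS06: calculated 291.3 vs reported 291.3 → residual 0.0 km
  SEIS07: calculated 136.8 vs reported 136.7 → residual 0.1 km
SEIS05, SEIS06, SEIS07 are mutually consistent (residuals ≈ 0); SEIS04 is off by 56.9 km.

SEIS04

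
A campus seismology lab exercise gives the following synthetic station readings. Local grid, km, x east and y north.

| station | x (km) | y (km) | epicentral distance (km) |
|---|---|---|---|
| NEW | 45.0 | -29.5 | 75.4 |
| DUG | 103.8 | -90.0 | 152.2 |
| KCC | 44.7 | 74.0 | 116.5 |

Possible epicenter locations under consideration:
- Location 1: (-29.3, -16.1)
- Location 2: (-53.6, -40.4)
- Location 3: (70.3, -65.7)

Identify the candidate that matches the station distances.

For each candidate, compare |candidate − station| to the reported distance:
Location 1: residuals NEW 0.1, DUG 0.0, KCC 0.1 → max 0.1 km
Location 2: residuals NEW 23.8, DUG 12.8, KCC 34.3 → max 34.3 km
Location 3: residuals NEW 31.2, DUG 110.8, KCC 25.5 → max 110.8 km
Only Location 1 has all residuals ≈ 0.

Location 1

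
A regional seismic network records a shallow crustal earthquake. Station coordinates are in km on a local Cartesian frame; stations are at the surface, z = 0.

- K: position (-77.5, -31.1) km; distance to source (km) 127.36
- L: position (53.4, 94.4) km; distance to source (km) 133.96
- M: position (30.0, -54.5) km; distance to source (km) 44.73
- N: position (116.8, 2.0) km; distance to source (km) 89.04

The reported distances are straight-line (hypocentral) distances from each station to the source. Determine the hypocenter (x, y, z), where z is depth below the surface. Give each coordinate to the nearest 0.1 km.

Each station gives a sphere (x−x_i)² + (y−y_i)² + z² = d_i² (stations at z=0).
Subtracting the K sphere from L and M: z² cancels, leaving linear equations in x and y:
261.8 x + 251.0 y = 3064.75
215.0 x − 46.8 y = 11116.59
Solving: x ≈ 44.304, y ≈ -34.000 km (keep extra digits for the depth step; rounded: 44.3, -34.0).
Then from the K sphere: z² = 127.36² − (x + 77.5)² − (y + 31.1)² with x = 44.304, y = -34.000, so z ≈ 37.094 ≈ 37.1 km.

x ≈ 44.3 km, y ≈ -34.0 km, depth ≈ 37.1 km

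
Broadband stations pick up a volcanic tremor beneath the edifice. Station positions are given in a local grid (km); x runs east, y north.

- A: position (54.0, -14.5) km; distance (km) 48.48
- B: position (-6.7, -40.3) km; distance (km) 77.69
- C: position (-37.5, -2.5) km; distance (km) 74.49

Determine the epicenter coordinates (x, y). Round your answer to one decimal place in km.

Circle about each station: (x − 54.0)² + (y + 14.5)² = 48.48²; (x + 6.7)² + (y + 40.3)² = 77.69²; (x + 37.5)² + (y + 2.5)² = 74.49².
Subtracting pairs of circle equations eliminates x²+y² and gives linear equations (the radical axes):
-121.4 x − 51.6 y = -5142.70
-183.0 x + 24.0 y = -4912.20
Solving the 2×2 system: x ≈ 30.5, y ≈ 27.9 km.

30.5 km east, 27.9 km north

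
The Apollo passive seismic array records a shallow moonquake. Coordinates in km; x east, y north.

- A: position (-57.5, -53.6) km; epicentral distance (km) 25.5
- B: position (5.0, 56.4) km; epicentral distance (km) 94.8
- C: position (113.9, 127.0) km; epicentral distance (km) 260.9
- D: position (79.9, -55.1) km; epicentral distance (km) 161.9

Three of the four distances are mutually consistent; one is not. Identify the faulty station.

Solve using three stations at a time. Using A, C, D (subtract circle equations pairwise → linear system) gives (x, y) ≈ (-81.7, -45.6).
Distances from that point to each station vs reported:
  A: calculated 25.5 vs reported 25.5 → residual 0.0 km
  B: calculated 133.9 vs reported 94.8 → residual 39.1 km
  C: calculated 260.9 vs reported 260.9 → residual 0.0 km
  D: calculated 161.9 vs reported 161.9 → residual 0.0 km
A, C, D are mutually consistent (residuals ≈ 0); B is off by 39.1 km.

B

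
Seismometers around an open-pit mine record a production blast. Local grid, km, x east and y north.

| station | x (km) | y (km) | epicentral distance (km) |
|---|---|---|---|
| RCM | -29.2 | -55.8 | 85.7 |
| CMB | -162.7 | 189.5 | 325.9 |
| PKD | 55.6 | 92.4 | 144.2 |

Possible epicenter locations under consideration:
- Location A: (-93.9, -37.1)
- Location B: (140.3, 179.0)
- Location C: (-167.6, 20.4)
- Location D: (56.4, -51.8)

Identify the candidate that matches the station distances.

Location D

For each candidate, compare |candidate − station| to the reported distance:
Location A: residuals RCM 18.4, CMB 89.1, PKD 53.6 → max 89.1 km
Location B: residuals RCM 203.9, CMB 22.7, PKD 23.1 → max 203.9 km
Location C: residuals RCM 72.3, CMB 156.7, PKD 90.3 → max 156.7 km
Location D: residuals RCM 0.0, CMB 0.0, PKD 0.0 → max 0.0 km
Only Location D has all residuals ≈ 0.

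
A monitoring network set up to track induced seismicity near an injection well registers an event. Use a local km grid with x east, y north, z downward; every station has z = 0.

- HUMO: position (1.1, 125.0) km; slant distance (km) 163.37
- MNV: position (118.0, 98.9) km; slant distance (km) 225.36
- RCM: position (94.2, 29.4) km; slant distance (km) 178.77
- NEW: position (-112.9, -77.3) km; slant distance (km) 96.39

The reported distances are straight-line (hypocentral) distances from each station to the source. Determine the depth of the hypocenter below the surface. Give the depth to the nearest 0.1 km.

55.6 km

Each station gives a sphere (x−x_i)² + (y−y_i)² + z² = d_i² (stations at z=0).
Subtracting the HUMO sphere from MNV and RCM: z² cancels, leaving linear equations in x and y:
233.8 x − 52.2 y = -16018.37
186.2 x − 191.2 y = -11157.17
Solving: x ≈ -70.901, y ≈ -10.693 km (keep extra digits for the depth step; rounded: -70.9, -10.7).
Then from the HUMO sphere: z² = 163.37² − (x − 1.1)² − (y − 125.0)² with x = -70.901, y = -10.693, so z ≈ 55.615 ≈ 55.6 km.
Check against NEW (with the unrounded solution): distance 96.40 ≈ 96.39 km. ✓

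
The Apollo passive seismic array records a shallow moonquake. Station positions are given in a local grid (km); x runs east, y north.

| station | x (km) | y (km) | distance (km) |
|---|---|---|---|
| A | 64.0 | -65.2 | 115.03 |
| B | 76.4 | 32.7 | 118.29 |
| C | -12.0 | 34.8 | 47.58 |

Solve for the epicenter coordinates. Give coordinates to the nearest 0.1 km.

x ≈ -35.1 km, y ≈ -6.8 km

Circle about each station: (x − 64.0)² + (y + 65.2)² = 115.03²; (x − 76.4)² + (y − 32.7)² = 118.29²; (x + 12.0)² + (y − 34.8)² = 47.58².
Subtracting pairs of circle equations eliminates x²+y² and gives linear equations (the radical axes):
24.8 x + 195.8 y = -2201.41
-152.0 x + 200.0 y = 3976.04
Solving the 2×2 system: x ≈ -35.1, y ≈ -6.8 km.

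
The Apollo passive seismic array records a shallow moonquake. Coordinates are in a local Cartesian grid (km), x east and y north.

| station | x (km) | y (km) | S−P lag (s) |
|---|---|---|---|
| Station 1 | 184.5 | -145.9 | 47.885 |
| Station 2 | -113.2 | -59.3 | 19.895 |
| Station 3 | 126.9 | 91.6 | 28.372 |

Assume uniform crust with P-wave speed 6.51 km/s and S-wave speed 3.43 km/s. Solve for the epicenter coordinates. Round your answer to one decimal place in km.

Distance from S−P lag: d = Δt · v_P v_S / (v_P − v_S) = Δt · (6.51·3.43)/(6.51−3.43) ≈ 7.2498·Δt.
So d_Station 1 = 347.16, d_Station 2 = 144.23, d_Station 3 = 205.69 km.
Circle about each station: (x − 184.5)² + (y + 145.9)² = 347.16²; (x + 113.2)² + (y + 59.3)² = 144.23²; (x − 126.9)² + (y − 91.6)² = 205.69².
Subtracting pairs of circle equations eliminates x²+y² and gives linear equations (the radical axes):
-595.4 x + 173.2 y = 60721.44
-115.2 x + 475.0 y = 47378.80
Solving the 2×2 system: x ≈ -78.5, y ≈ 80.7 km.
Check against Station 1 (with the unrounded x, y): √((x − 184.5)²+(y + 145.9)²) = 347.16 ≈ 347.16 km. ✓

x ≈ -78.5 km, y ≈ 80.7 km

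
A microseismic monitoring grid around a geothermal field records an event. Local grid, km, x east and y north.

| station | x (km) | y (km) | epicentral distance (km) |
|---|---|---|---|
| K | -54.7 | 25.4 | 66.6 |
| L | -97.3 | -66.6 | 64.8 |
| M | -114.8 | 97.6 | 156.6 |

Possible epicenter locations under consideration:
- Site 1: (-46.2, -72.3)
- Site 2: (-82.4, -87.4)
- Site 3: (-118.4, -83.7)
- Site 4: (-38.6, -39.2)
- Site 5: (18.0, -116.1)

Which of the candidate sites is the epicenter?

For each candidate, compare |candidate − station| to the reported distance:
Site 1: residuals K 31.5, L 13.4, M 26.6 → max 31.5 km
Site 2: residuals K 49.6, L 39.2, M 31.2 → max 49.6 km
Site 3: residuals K 59.7, L 37.6, M 24.7 → max 59.7 km
Site 4: residuals K 0.0, L 0.0, M 0.0 → max 0.0 km
Site 5: residuals K 92.5, L 60.7, M 95.0 → max 95.0 km
Only Site 4 has all residuals ≈ 0.

Site 4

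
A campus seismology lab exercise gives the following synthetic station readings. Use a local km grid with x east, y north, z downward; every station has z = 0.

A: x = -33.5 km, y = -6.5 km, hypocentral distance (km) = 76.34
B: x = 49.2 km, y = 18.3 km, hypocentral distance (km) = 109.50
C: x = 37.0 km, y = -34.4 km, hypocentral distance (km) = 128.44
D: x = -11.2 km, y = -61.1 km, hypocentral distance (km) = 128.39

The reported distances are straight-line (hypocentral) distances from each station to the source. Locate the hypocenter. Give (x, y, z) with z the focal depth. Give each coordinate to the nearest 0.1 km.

x ≈ -44.1 km, y ≈ 54.9 km, depth ≈ 44.1 km

Each station gives a sphere (x−x_i)² + (y−y_i)² + z² = d_i² (stations at z=0).
Subtracting the A sphere from B and C: z² cancels, leaving linear equations in x and y:
165.4 x + 49.6 y = -4571.42
141.0 x − 55.8 y = -9281.18
Solving: x ≈ -44.100, y ≈ 54.894 km (keep extra digits for the depth step; rounded: -44.1, 54.9).
Then from the A sphere: z² = 76.34² − (x + 33.5)² − (y + 6.5)² with x = -44.100, y = 54.894, so z ≈ 44.116 ≈ 44.1 km.
Check against D (with the unrounded solution): distance 128.39 ≈ 128.39 km. ✓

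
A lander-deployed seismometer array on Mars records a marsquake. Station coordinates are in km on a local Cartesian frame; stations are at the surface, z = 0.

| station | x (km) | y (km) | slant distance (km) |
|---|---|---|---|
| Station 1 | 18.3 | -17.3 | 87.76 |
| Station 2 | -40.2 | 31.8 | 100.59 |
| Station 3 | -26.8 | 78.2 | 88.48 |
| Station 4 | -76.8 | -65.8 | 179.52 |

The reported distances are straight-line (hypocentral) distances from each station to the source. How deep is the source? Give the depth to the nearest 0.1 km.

37.2 km

Each station gives a sphere (x−x_i)² + (y−y_i)² + z² = d_i² (stations at z=0).
Subtracting the Station 1 sphere from Station 2 and Station 3: z² cancels, leaving linear equations in x and y:
-117.0 x + 98.2 y = -423.43
-90.2 x + 191.0 y = 6072.41
Solving: x ≈ 50.201, y ≈ 55.500 km (keep extra digits for the depth step; rounded: 50.2, 55.5).
Then from the Station 1 sphere: z² = 87.76² − (x − 18.3)² − (y + 17.3)² with x = 50.201, y = 55.500, so z ≈ 37.206 ≈ 37.2 km.
Check against Station 4 (with the unrounded solution): distance 179.52 ≈ 179.52 km. ✓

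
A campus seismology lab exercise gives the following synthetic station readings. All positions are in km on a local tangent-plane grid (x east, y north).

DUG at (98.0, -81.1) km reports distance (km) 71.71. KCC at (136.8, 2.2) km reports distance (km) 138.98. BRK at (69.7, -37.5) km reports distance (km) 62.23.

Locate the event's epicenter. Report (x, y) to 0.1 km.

Circle about each station: (x − 98.0)² + (y + 81.1)² = 71.71²; (x − 136.8)² + (y − 2.2)² = 138.98²; (x − 69.7)² + (y + 37.5)² = 62.23².
Subtracting pairs of circle equations eliminates x²+y² and gives linear equations (the radical axes):
77.6 x + 166.6 y = -11635.25
-56.6 x + 87.2 y = -8647.12
Solving the 2×2 system: x ≈ 26.3, y ≈ -82.1 km.

(26.3, -82.1)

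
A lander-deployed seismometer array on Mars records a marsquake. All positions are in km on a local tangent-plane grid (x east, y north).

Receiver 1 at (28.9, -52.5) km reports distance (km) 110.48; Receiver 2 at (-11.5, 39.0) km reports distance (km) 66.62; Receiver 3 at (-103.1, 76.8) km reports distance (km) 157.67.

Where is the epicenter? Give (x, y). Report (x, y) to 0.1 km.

53.1 km east, 55.3 km north

Circle about each station: (x − 28.9)² + (y + 52.5)² = 110.48²; (x + 11.5)² + (y − 39.0)² = 66.62²; (x + 103.1)² + (y − 76.8)² = 157.67².
Subtracting pairs of circle equations eliminates x²+y² and gives linear equations (the radical axes):
-80.8 x + 183.0 y = 5829.40
-264.0 x + 258.6 y = 282.39
Solving the 2×2 system: x ≈ 53.1, y ≈ 55.3 km.
Check against Receiver 1 (with the unrounded x, y): √((x − 28.9)²+(y + 52.5)²) = 110.48 ≈ 110.48 km. ✓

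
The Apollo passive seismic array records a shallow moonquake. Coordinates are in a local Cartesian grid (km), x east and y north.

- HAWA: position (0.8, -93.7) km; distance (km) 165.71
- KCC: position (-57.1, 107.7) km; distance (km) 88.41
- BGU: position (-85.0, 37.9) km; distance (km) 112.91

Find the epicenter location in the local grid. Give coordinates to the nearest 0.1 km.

23.1 km east, 70.5 km north

Circle about each station: (x − 0.8)² + (y + 93.7)² = 165.71²; (x + 57.1)² + (y − 107.7)² = 88.41²; (x + 85.0)² + (y − 37.9)² = 112.91².
Subtracting the HAWA equation from the KCC and BGU equations removes the quadratic terms:
-115.8 x + 402.8 y = 25722.85
-171.6 x + 263.2 y = 14592.22
Solving the 2×2 system: x ≈ 23.1, y ≈ 70.5 km.
Check against HAWA (with the unrounded x, y): √((x − 0.8)²+(y + 93.7)²) = 165.71 ≈ 165.71 km. ✓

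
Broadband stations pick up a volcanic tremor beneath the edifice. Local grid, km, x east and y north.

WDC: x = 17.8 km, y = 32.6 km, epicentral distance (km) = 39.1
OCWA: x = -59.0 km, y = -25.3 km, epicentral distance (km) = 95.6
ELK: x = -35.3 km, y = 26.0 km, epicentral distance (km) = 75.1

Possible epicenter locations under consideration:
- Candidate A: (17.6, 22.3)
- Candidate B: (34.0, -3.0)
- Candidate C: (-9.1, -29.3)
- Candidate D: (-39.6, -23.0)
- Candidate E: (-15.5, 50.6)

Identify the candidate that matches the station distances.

Candidate B

For each candidate, compare |candidate − station| to the reported distance:
Candidate A: residuals WDC 28.8, OCWA 5.4, ELK 22.1 → max 28.8 km
Candidate B: residuals WDC 0.0, OCWA 0.0, ELK 0.0 → max 0.0 km
Candidate C: residuals WDC 28.4, OCWA 45.5, ELK 13.9 → max 45.5 km
Candidate D: residuals WDC 40.8, OCWA 76.1, ELK 25.9 → max 76.1 km
Candidate E: residuals WDC 1.2, OCWA 8.1, ELK 43.5 → max 43.5 km
Only Candidate B has all residuals ≈ 0.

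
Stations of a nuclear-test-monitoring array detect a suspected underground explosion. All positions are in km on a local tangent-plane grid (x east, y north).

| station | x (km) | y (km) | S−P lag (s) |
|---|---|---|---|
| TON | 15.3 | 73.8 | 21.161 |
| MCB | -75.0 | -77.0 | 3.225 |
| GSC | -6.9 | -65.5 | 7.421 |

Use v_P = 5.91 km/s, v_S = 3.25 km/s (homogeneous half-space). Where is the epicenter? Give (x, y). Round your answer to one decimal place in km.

Distance from S−P lag: d = Δt · v_P v_S / (v_P − v_S) = Δt · (5.91·3.25)/(5.91−3.25) ≈ 7.2209·Δt.
So d_TON = 152.80, d_MCB = 23.29, d_GSC = 53.59 km.
Circle about each station: (x − 15.3)² + (y − 73.8)² = 152.80²; (x + 75.0)² + (y + 77.0)² = 23.29²; (x + 6.9)² + (y + 65.5)² = 53.59².
Subtracting the TON equation from the MCB and GSC equations removes the quadratic terms:
-180.6 x − 301.6 y = 28678.89
-44.4 x − 278.6 y = 19133.28
Solving the 2×2 system: x ≈ -60.1, y ≈ -59.1 km.

-60.1 km east, -59.1 km north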